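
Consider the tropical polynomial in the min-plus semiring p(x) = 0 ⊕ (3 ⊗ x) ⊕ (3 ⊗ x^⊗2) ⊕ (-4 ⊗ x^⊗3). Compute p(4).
p(4) = 0

A tropical monomial a ⊗ x^⊗i evaluates to a + i · x. Evaluating each term at x = 4:
  Term 0 contributes 0 + 0 · 4 = 0
  Term 1 contributes 3 + 1 · 4 = 7
  Term 2 contributes 3 + 2 · 4 = 11
  Term 3 contributes -4 + 3 · 4 = 8
p(4) = ⊕ of these = min[0, 7, 11, 8] = 0.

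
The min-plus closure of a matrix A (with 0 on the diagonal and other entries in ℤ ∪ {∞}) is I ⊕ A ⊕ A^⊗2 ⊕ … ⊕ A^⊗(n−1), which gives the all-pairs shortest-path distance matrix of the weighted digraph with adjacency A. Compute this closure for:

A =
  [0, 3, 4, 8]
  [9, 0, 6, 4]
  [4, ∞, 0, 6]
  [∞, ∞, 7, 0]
Closure =
  [0, 3, 4, 7]
  [9, 0, 6, 4]
  [4, 7, 0, 6]
  [11, 14, 7, 0]

This is the Floyd-Warshall all-pairs shortest-path computation. For each intermediate vertex k = 0, 1, …, 3, update dist[i][j] ← min(dist[i][j], dist[i][k] + dist[k][j]). The final matrix gives, for each (i, j), the minimum total weight of any directed path from i to j (possibly empty when i = j).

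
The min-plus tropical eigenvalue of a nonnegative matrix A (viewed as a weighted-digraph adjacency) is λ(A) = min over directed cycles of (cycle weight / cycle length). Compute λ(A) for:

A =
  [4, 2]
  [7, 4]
λ(A) = 4

Enumerate directed cycles and compute their means (weight / length). Sample:
  cycle 0 → 0: weight = 4, length = 1, mean = 4/1 ≈ 4.000
  cycle 1 → 1: weight = 4, length = 1, mean = 4/1 ≈ 4.000
  cycle 0 → 1 → 0: weight = 9, length = 2, mean = 9/2 ≈ 4.500
  cycle 1 → 0 → 1: weight = 9, length = 2, mean = 9/2 ≈ 4.500
Minimum mean = 4.000, attained e.g. along the cycle 0 → 0 with weight 4 and length 1. So λ(A) = 4/1 = 4.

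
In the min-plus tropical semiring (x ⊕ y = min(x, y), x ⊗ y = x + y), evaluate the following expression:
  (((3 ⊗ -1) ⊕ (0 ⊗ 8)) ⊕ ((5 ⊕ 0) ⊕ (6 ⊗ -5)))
(((3 ⊗ -1) ⊕ (0 ⊗ 8)) ⊕ ((5 ⊕ 0) ⊕ (6 ⊗ -5))) = 0

Expand innermost to outermost. Recall ⊕ takes the minimum of its arguments and ⊗ takes their sum. Working out the expression (((3 ⊗ -1) ⊕ (0 ⊗ 8)) ⊕ ((5 ⊕ 0) ⊕ (6 ⊗ -5))) gives 0.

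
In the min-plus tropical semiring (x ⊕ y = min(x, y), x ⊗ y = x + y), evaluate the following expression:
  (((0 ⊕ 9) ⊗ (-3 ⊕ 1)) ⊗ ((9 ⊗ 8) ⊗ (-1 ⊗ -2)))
(((0 ⊕ 9) ⊗ (-3 ⊕ 1)) ⊗ ((9 ⊗ 8) ⊗ (-1 ⊗ -2))) = 11

Expand innermost to outermost. Recall ⊕ takes the minimum of its arguments and ⊗ takes their sum. Working out the expression (((0 ⊕ 9) ⊗ (-3 ⊕ 1)) ⊗ ((9 ⊗ 8) ⊗ (-1 ⊗ -2))) gives 11.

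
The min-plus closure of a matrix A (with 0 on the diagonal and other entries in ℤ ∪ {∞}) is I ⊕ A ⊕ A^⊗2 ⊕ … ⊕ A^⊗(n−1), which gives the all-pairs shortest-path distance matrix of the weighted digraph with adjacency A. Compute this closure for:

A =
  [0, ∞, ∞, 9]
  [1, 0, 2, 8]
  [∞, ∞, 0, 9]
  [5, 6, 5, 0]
Closure =
  [0, 15, 14, 9]
  [1, 0, 2, 8]
  [14, 15, 0, 9]
  [5, 6, 5, 0]

This is the Floyd-Warshall all-pairs shortest-path computation. For each intermediate vertex k = 0, 1, …, 3, update dist[i][j] ← min(dist[i][j], dist[i][k] + dist[k][j]). The final matrix gives, for each (i, j), the minimum total weight of any directed path from i to j (possibly empty when i = j).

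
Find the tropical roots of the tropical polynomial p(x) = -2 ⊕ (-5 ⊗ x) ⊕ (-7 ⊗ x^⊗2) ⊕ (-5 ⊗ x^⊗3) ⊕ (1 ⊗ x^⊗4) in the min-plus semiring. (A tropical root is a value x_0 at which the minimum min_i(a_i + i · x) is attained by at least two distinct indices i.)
Roots: {-6, -2, 2, 3}

Each tropical root is a break point of the lower envelope of the lines y = a_i + i · x (there are 5 lines, with slopes 0, 1, ..., 4). Only the lines that attain the minimum somewhere contribute to roots; other lines are dominated. Here the surviving (envelope) indices are i = 4, i = 3, i = 2, i = 1, i = 0.
Intersections between consecutive envelope lines give the roots: for adjacent envelope indices i < j the intersection is x = (a_i − a_j) / (j − i). Reading off the sorted break points: {-6, -2, 2, 3}.
Verification: at each break x_0, at least two indices attain the minimum of min_i(a_i + i · x_0).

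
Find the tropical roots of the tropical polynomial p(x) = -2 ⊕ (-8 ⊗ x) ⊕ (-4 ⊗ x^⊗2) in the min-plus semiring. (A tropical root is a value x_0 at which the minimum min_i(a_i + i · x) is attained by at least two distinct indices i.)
Roots: {-4, 6}

Each tropical root is a break point of the lower envelope of the lines y = a_i + i · x (there are 3 lines, with slopes 0, 1, ..., 2). Only the lines that attain the minimum somewhere contribute to roots; other lines are dominated. Here the surviving (envelope) indices are i = 2, i = 1, i = 0.
Intersections between consecutive envelope lines give the roots: for adjacent envelope indices i < j the intersection is x = (a_i − a_j) / (j − i). Reading off the sorted break points: {-4, 6}.
Verification: at each break x_0, at least two indices attain the minimum of min_i(a_i + i · x_0).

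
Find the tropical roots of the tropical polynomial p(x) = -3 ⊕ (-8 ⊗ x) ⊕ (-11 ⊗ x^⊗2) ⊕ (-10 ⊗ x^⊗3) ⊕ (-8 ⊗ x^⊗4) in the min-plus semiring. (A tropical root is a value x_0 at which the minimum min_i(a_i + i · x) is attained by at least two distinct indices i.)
Roots: {-2, -1, 3, 5}

Each tropical root is a break point of the lower envelope of the lines y = a_i + i · x (there are 5 lines, with slopes 0, 1, ..., 4). Only the lines that attain the minimum somewhere contribute to roots; other lines are dominated. Here the surviving (envelope) indices are i = 4, i = 3, i = 2, i = 1, i = 0.
Intersections between consecutive envelope lines give the roots: for adjacent envelope indices i < j the intersection is x = (a_i − a_j) / (j − i). Reading off the sorted break points: {-2, -1, 3, 5}.
Verification: at each break x_0, at least two indices attain the minimum of min_i(a_i + i · x_0).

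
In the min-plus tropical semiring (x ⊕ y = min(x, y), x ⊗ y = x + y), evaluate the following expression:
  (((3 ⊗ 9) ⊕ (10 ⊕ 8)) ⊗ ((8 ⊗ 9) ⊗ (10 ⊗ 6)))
(((3 ⊗ 9) ⊕ (10 ⊕ 8)) ⊗ ((8 ⊗ 9) ⊗ (10 ⊗ 6))) = 41

Expand innermost to outermost. Recall ⊕ takes the minimum of its arguments and ⊗ takes their sum. Working out the expression (((3 ⊗ 9) ⊕ (10 ⊕ 8)) ⊗ ((8 ⊗ 9) ⊗ (10 ⊗ 6))) gives 41.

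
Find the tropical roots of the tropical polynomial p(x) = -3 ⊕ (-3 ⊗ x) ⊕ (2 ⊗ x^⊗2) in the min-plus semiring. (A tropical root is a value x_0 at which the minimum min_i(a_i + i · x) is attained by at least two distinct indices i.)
Roots: {-5, 0}

Each tropical root is a break point of the lower envelope of the lines y = a_i + i · x (there are 3 lines, with slopes 0, 1, ..., 2). Only the lines that attain the minimum somewhere contribute to roots; other lines are dominated. Here the surviving (envelope) indices are i = 2, i = 1, i = 0.
Intersections between consecutive envelope lines give the roots: for adjacent envelope indices i < j the intersection is x = (a_i − a_j) / (j − i). Reading off the sorted break points: {-5, 0}.
Verification: at each break x_0, at least two indices attain the minimum of min_i(a_i + i · x_0).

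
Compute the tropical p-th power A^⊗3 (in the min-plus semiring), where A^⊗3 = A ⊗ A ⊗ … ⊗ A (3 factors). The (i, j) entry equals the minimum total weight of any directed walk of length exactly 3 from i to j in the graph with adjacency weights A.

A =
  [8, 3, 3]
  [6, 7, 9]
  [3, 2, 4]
A^⊗3 =
  [10, 9, 9]
  [12, 11, 13]
  [9, 8, 10]

Each entry (A^⊗3)_ij equals the minimum over all length-3 walks i = v_0 → v_1 → … → v_3 = j of Σ_t A[v_t][v_{t+1}]. For example, for (i, j) = (0, 2) we minimise over 9 possible intermediate vertex sequences; the minimum is 9, attained along the walk 0 → 2 → 0 → 2.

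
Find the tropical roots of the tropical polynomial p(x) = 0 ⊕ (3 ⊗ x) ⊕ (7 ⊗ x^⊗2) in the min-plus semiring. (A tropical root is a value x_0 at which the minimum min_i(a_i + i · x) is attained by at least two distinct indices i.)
Roots: {-4, -3}

Each tropical root is a break point of the lower envelope of the lines y = a_i + i · x (there are 3 lines, with slopes 0, 1, ..., 2). Only the lines that attain the minimum somewhere contribute to roots; other lines are dominated. Here the surviving (envelope) indices are i = 2, i = 1, i = 0.
Intersections between consecutive envelope lines give the roots: for adjacent envelope indices i < j the intersection is x = (a_i − a_j) / (j − i). Reading off the sorted break points: {-4, -3}.
Verification: at each break x_0, at least two indices attain the minimum of min_i(a_i + i · x_0).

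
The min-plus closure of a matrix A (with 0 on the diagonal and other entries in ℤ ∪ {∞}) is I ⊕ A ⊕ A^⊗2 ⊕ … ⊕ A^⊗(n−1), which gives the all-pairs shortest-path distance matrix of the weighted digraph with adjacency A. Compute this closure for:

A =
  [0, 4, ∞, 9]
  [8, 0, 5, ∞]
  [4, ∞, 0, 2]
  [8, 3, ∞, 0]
Closure =
  [0, 4, 9, 9]
  [8, 0, 5, 7]
  [4, 5, 0, 2]
  [8, 3, 8, 0]

This is the Floyd-Warshall all-pairs shortest-path computation. For each intermediate vertex k = 0, 1, …, 3, update dist[i][j] ← min(dist[i][j], dist[i][k] + dist[k][j]). The final matrix gives, for each (i, j), the minimum total weight of any directed path from i to j (possibly empty when i = j).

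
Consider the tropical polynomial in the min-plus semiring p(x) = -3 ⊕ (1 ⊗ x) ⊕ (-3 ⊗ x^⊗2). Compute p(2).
p(2) = -3

A tropical monomial a ⊗ x^⊗i evaluates to a + i · x. Evaluating each term at x = 2:
  Term 0 contributes -3 + 0 · 2 = -3
  Term 1 contributes 1 + 1 · 2 = 3
  Term 2 contributes -3 + 2 · 2 = 1
p(2) = ⊕ of these = min[-3, 3, 1] = -3.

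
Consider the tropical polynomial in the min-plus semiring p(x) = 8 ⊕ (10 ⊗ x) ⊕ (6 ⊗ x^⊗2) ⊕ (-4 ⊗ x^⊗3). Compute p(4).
p(4) = 8

A tropical monomial a ⊗ x^⊗i evaluates to a + i · x. Evaluating each term at x = 4:
  Term 0 contributes 8 + 0 · 4 = 8
  Term 1 contributes 10 + 1 · 4 = 14
  Term 2 contributes 6 + 2 · 4 = 14
  Term 3 contributes -4 + 3 · 4 = 8
p(4) = ⊕ of these = min[8, 14, 14, 8] = 8.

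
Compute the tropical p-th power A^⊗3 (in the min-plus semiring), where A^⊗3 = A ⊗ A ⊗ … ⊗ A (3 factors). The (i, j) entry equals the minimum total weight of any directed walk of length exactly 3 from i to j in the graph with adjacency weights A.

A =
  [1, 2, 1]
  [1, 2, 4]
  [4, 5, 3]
A^⊗3 =
  [3, 4, 3]
  [3, 4, 3]
  [6, 7, 6]

Each entry (A^⊗3)_ij equals the minimum over all length-3 walks i = v_0 → v_1 → … → v_3 = j of Σ_t A[v_t][v_{t+1}]. For example, for (i, j) = (0, 2) we minimise over 9 possible intermediate vertex sequences; the minimum is 3, attained along the walk 0 → 0 → 0 → 2.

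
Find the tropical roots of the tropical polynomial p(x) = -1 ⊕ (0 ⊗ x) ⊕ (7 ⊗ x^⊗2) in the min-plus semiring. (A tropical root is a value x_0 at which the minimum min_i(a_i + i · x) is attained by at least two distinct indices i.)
Roots: {-7, -1}

Each tropical root is a break point of the lower envelope of the lines y = a_i + i · x (there are 3 lines, with slopes 0, 1, ..., 2). Only the lines that attain the minimum somewhere contribute to roots; other lines are dominated. Here the surviving (envelope) indices are i = 2, i = 1, i = 0.
Intersections between consecutive envelope lines give the roots: for adjacent envelope indices i < j the intersection is x = (a_i − a_j) / (j − i). Reading off the sorted break points: {-7, -1}.
Verification: at each break x_0, at least two indices attain the minimum of min_i(a_i + i · x_0).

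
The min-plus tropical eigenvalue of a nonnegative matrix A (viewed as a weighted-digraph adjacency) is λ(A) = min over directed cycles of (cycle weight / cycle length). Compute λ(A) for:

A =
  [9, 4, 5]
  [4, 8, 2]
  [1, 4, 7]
λ(A) = 7/3

Enumerate directed cycles and compute their means (weight / length). Sample:
  cycle 0 → 0: weight = 9, length = 1, mean = 9/1 ≈ 9.000
  cycle 1 → 1: weight = 8, length = 1, mean = 8/1 ≈ 8.000
  cycle 2 → 2: weight = 7, length = 1, mean = 7/1 ≈ 7.000
  cycle 0 → 1 → 0: weight = 8, length = 2, mean = 8/2 ≈ 4.000
  cycle 0 → 2 → 0: weight = 6, length = 2, mean = 6/2 ≈ 3.000
  cycle 1 → 0 → 1: weight = 8, length = 2, mean = 8/2 ≈ 4.000
Minimum mean = 2.333, attained e.g. along the cycle 0 → 1 → 2 → 0 with weight 7 and length 3. So λ(A) = 7/3 = 7/3.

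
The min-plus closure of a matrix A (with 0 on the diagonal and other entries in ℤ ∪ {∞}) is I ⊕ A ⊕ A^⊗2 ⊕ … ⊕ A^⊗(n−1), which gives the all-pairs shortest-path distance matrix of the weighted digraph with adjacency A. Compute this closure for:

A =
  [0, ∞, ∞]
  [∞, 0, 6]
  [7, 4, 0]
Closure =
  [0, ∞, ∞]
  [13, 0, 6]
  [7, 4, 0]

This is the Floyd-Warshall all-pairs shortest-path computation. For each intermediate vertex k = 0, 1, …, 2, update dist[i][j] ← min(dist[i][j], dist[i][k] + dist[k][j]). The final matrix gives, for each (i, j), the minimum total weight of any directed path from i to j (possibly empty when i = j).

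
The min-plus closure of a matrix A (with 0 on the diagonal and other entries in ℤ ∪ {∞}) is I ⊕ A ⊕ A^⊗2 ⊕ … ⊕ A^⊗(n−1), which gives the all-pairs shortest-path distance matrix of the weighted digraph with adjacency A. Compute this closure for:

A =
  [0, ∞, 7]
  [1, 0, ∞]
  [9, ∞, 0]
Closure =
  [0, ∞, 7]
  [1, 0, 8]
  [9, ∞, 0]

This is the Floyd-Warshall all-pairs shortest-path computation. For each intermediate vertex k = 0, 1, …, 2, update dist[i][j] ← min(dist[i][j], dist[i][k] + dist[k][j]). The final matrix gives, for each (i, j), the minimum total weight of any directed path from i to j (possibly empty when i = j).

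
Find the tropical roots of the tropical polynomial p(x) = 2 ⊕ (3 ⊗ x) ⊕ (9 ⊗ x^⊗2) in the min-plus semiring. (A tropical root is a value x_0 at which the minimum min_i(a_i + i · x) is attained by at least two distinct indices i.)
Roots: {-6, -1}

Each tropical root is a break point of the lower envelope of the lines y = a_i + i · x (there are 3 lines, with slopes 0, 1, ..., 2). Only the lines that attain the minimum somewhere contribute to roots; other lines are dominated. Here the surviving (envelope) indices are i = 2, i = 1, i = 0.
Intersections between consecutive envelope lines give the roots: for adjacent envelope indices i < j the intersection is x = (a_i − a_j) / (j − i). Reading off the sorted break points: {-6, -1}.
Verification: at each break x_0, at least two indices attain the minimum of min_i(a_i + i · x_0).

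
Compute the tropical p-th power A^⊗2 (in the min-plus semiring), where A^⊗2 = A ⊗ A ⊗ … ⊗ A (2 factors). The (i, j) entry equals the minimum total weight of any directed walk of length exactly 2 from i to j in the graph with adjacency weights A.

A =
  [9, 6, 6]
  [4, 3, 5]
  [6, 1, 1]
A^⊗2 =
  [10, 7, 7]
  [7, 6, 6]
  [5, 2, 2]

Each entry (A^⊗2)_ij equals the minimum over all length-2 walks i = v_0 → v_1 → … → v_2 = j of Σ_t A[v_t][v_{t+1}]. For example, for (i, j) = (0, 2) we minimise over 3 possible intermediate vertex sequences; the minimum is 7, attained along the walk 0 → 2 → 2.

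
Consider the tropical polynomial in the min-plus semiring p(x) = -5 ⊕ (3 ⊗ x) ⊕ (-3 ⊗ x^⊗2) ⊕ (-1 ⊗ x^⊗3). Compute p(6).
p(6) = -5

A tropical monomial a ⊗ x^⊗i evaluates to a + i · x. Evaluating each term at x = 6:
  Term 0 contributes -5 + 0 · 6 = -5
  Term 1 contributes 3 + 1 · 6 = 9
  Term 2 contributes -3 + 2 · 6 = 9
  Term 3 contributes -1 + 3 · 6 = 17
p(6) = ⊕ of these = min[-5, 9, 9, 17] = -5.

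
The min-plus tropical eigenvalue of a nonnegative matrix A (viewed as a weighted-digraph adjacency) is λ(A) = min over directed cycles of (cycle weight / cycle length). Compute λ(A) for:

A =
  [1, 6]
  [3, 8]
λ(A) = 1

Enumerate directed cycles and compute their means (weight / length). Sample:
  cycle 0 → 0: weight = 1, length = 1, mean = 1/1 ≈ 1.000
  cycle 1 → 1: weight = 8, length = 1, mean = 8/1 ≈ 8.000
  cycle 0 → 1 → 0: weight = 9, length = 2, mean = 9/2 ≈ 4.500
  cycle 1 → 0 → 1: weight = 9, length = 2, mean = 9/2 ≈ 4.500
Minimum mean = 1.000, attained e.g. along the cycle 0 → 0 with weight 1 and length 1. So λ(A) = 1/1 = 1.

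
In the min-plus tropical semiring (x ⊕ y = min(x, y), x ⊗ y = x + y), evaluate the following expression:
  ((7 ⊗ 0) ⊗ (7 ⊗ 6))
((7 ⊗ 0) ⊗ (7 ⊗ 6)) = 20

Expand innermost to outermost. Recall ⊕ takes the minimum of its arguments and ⊗ takes their sum. Working out the expression ((7 ⊗ 0) ⊗ (7 ⊗ 6)) gives 20.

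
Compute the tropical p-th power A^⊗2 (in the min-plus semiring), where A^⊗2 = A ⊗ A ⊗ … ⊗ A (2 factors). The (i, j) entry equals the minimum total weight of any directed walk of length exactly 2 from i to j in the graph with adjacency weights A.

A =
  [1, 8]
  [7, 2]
A^⊗2 =
  [2, 9]
  [8, 4]

Each entry (A^⊗2)_ij equals the minimum over all length-2 walks i = v_0 → v_1 → … → v_2 = j of Σ_t A[v_t][v_{t+1}]. For example, for (i, j) = (0, 1) we minimise over 2 possible intermediate vertex sequences; the minimum is 9, attained along the walk 0 → 0 → 1.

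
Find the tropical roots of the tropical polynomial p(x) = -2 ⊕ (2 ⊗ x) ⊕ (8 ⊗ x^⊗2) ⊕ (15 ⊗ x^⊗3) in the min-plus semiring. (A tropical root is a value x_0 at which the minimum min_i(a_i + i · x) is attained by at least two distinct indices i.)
Roots: {-7, -6, -4}

Each tropical root is a break point of the lower envelope of the lines y = a_i + i · x (there are 4 lines, with slopes 0, 1, ..., 3). Only the lines that attain the minimum somewhere contribute to roots; other lines are dominated. Here the surviving (envelope) indices are i = 3, i = 2, i = 1, i = 0.
Intersections between consecutive envelope lines give the roots: for adjacent envelope indices i < j the intersection is x = (a_i − a_j) / (j − i). Reading off the sorted break points: {-7, -6, -4}.
Verification: at each break x_0, at least two indices attain the minimum of min_i(a_i + i · x_0).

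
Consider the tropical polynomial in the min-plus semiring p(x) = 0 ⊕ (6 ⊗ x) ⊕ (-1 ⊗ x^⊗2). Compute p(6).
p(6) = 0

A tropical monomial a ⊗ x^⊗i evaluates to a + i · x. Evaluating each term at x = 6:
  Term 0 contributes 0 + 0 · 6 = 0
  Term 1 contributes 6 + 1 · 6 = 12
  Term 2 contributes -1 + 2 · 6 = 11
p(6) = ⊕ of these = min[0, 12, 11] = 0.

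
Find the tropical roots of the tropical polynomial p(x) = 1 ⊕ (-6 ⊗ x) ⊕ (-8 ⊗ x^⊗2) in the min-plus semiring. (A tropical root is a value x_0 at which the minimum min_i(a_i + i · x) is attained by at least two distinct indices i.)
Roots: {2, 7}

Each tropical root is a break point of the lower envelope of the lines y = a_i + i · x (there are 3 lines, with slopes 0, 1, ..., 2). Only the lines that attain the minimum somewhere contribute to roots; other lines are dominated. Here the surviving (envelope) indices are i = 2, i = 1, i = 0.
Intersections between consecutive envelope lines give the roots: for adjacent envelope indices i < j the intersection is x = (a_i − a_j) / (j − i). Reading off the sorted break points: {2, 7}.
Verification: at each break x_0, at least two indices attain the minimum of min_i(a_i + i · x_0).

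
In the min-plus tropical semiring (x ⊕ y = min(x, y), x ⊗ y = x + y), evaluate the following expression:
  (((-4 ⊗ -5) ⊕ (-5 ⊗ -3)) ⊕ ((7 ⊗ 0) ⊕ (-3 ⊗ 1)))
(((-4 ⊗ -5) ⊕ (-5 ⊗ -3)) ⊕ ((7 ⊗ 0) ⊕ (-3 ⊗ 1))) = -9

Expand innermost to outermost. Recall ⊕ takes the minimum of its arguments and ⊗ takes their sum. Working out the expression (((-4 ⊗ -5) ⊕ (-5 ⊗ -3)) ⊕ ((7 ⊗ 0) ⊕ (-3 ⊗ 1))) gives -9.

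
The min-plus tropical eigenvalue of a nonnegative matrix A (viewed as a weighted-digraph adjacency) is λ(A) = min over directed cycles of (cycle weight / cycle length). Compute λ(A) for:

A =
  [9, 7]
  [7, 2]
λ(A) = 2

Enumerate directed cycles and compute their means (weight / length). Sample:
  cycle 0 → 0: weight = 9, length = 1, mean = 9/1 ≈ 9.000
  cycle 1 → 1: weight = 2, length = 1, mean = 2/1 ≈ 2.000
  cycle 0 → 1 → 0: weight = 14, length = 2, mean = 14/2 ≈ 7.000
  cycle 1 → 0 → 1: weight = 14, length = 2, mean = 14/2 ≈ 7.000
Minimum mean = 2.000, attained e.g. along the cycle 1 → 1 with weight 2 and length 1. So λ(A) = 2/1 = 2.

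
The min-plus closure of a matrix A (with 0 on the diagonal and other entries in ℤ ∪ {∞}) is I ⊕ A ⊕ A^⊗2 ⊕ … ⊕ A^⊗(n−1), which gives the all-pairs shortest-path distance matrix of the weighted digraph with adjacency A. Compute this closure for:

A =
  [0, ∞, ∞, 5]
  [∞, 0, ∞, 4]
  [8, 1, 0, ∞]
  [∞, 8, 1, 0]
Closure =
  [0, 7, 6, 5]
  [13, 0, 5, 4]
  [8, 1, 0, 5]
  [9, 2, 1, 0]

This is the Floyd-Warshall all-pairs shortest-path computation. For each intermediate vertex k = 0, 1, …, 3, update dist[i][j] ← min(dist[i][j], dist[i][k] + dist[k][j]). The final matrix gives, for each (i, j), the minimum total weight of any directed path from i to j (possibly empty when i = j).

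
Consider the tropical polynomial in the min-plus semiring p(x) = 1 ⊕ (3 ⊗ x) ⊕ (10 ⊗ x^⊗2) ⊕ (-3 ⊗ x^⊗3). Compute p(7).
p(7) = 1

A tropical monomial a ⊗ x^⊗i evaluates to a + i · x. Evaluating each term at x = 7:
  Term 0 contributes 1 + 0 · 7 = 1
  Term 1 contributes 3 + 1 · 7 = 10
  Term 2 contributes 10 + 2 · 7 = 24
  Term 3 contributes -3 + 3 · 7 = 18
p(7) = ⊕ of these = min[1, 10, 24, 18] = 1.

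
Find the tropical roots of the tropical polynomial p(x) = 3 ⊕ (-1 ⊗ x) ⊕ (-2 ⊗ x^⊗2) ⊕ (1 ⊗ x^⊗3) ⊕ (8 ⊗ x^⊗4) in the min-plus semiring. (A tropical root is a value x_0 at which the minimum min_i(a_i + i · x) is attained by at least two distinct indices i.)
Roots: {-7, -3, 1, 4}

Each tropical root is a break point of the lower envelope of the lines y = a_i + i · x (there are 5 lines, with slopes 0, 1, ..., 4). Only the lines that attain the minimum somewhere contribute to roots; other lines are dominated. Here the surviving (envelope) indices are i = 4, i = 3, i = 2, i = 1, i = 0.
Intersections between consecutive envelope lines give the roots: for adjacent envelope indices i < j the intersection is x = (a_i − a_j) / (j − i). Reading off the sorted break points: {-7, -3, 1, 4}.
Verification: at each break x_0, at least two indices attain the minimum of min_i(a_i + i · x_0).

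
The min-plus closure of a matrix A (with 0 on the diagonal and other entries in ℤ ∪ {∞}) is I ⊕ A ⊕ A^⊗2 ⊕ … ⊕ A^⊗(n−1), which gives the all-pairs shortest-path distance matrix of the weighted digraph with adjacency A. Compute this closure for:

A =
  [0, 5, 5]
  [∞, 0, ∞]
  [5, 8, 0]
Closure =
  [0, 5, 5]
  [∞, 0, ∞]
  [5, 8, 0]

This is the Floyd-Warshall all-pairs shortest-path computation. For each intermediate vertex k = 0, 1, …, 2, update dist[i][j] ← min(dist[i][j], dist[i][k] + dist[k][j]). The final matrix gives, for each (i, j), the minimum total weight of any directed path from i to j (possibly empty when i = j).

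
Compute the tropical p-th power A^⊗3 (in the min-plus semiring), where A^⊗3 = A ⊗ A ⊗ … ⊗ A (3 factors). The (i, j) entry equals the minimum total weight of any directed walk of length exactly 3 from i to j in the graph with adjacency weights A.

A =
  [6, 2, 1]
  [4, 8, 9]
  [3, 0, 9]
A^⊗3 =
  [5, 6, 5]
  [8, 5, 11]
  [7, 4, 5]

Each entry (A^⊗3)_ij equals the minimum over all length-3 walks i = v_0 → v_1 → … → v_3 = j of Σ_t A[v_t][v_{t+1}]. For example, for (i, j) = (0, 2) we minimise over 9 possible intermediate vertex sequences; the minimum is 5, attained along the walk 0 → 2 → 0 → 2.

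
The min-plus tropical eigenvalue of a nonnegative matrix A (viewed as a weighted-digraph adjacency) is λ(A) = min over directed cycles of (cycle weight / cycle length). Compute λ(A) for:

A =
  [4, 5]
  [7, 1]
λ(A) = 1

Enumerate directed cycles and compute their means (weight / length). Sample:
  cycle 0 → 0: weight = 4, length = 1, mean = 4/1 ≈ 4.000
  cycle 1 → 1: weight = 1, length = 1, mean = 1/1 ≈ 1.000
  cycle 0 → 1 → 0: weight = 12, length = 2, mean = 12/2 ≈ 6.000
  cycle 1 → 0 → 1: weight = 12, length = 2, mean = 12/2 ≈ 6.000
Minimum mean = 1.000, attained e.g. along the cycle 1 → 1 with weight 1 and length 1. So λ(A) = 1/1 = 1.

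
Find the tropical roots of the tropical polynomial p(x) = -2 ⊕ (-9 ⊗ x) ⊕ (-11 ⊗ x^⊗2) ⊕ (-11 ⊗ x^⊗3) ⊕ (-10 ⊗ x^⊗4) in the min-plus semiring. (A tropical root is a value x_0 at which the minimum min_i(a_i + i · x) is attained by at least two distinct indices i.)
Roots: {-1, 0, 2, 7}

Each tropical root is a break point of the lower envelope of the lines y = a_i + i · x (there are 5 lines, with slopes 0, 1, ..., 4). Only the lines that attain the minimum somewhere contribute to roots; other lines are dominated. Here the surviving (envelope) indices are i = 4, i = 3, i = 2, i = 1, i = 0.
Intersections between consecutive envelope lines give the roots: for adjacent envelope indices i < j the intersection is x = (a_i − a_j) / (j − i). Reading off the sorted break points: {-1, 0, 2, 7}.
Verification: at each break x_0, at least two indices attain the minimum of min_i(a_i + i · x_0).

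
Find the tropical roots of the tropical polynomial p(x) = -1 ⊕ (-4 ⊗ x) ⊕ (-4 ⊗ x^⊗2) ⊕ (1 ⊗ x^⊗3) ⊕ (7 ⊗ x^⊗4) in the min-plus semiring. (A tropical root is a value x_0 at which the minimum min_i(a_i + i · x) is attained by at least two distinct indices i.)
Roots: {-6, -5, 0, 3}

Each tropical root is a break point of the lower envelope of the lines y = a_i + i · x (there are 5 lines, with slopes 0, 1, ..., 4). Only the lines that attain the minimum somewhere contribute to roots; other lines are dominated. Here the surviving (envelope) indices are i = 4, i = 3, i = 2, i = 1, i = 0.
Intersections between consecutive envelope lines give the roots: for adjacent envelope indices i < j the intersection is x = (a_i − a_j) / (j − i). Reading off the sorted break points: {-6, -5, 0, 3}.
Verification: at each break x_0, at least two indices attain the minimum of min_i(a_i + i · x_0).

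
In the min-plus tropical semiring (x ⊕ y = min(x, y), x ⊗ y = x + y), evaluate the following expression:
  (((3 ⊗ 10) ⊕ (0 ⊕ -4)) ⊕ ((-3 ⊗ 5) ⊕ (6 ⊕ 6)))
(((3 ⊗ 10) ⊕ (0 ⊕ -4)) ⊕ ((-3 ⊗ 5) ⊕ (6 ⊕ 6))) = -4

Expand innermost to outermost. Recall ⊕ takes the minimum of its arguments and ⊗ takes their sum. Working out the expression (((3 ⊗ 10) ⊕ (0 ⊕ -4)) ⊕ ((-3 ⊗ 5) ⊕ (6 ⊕ 6))) gives -4.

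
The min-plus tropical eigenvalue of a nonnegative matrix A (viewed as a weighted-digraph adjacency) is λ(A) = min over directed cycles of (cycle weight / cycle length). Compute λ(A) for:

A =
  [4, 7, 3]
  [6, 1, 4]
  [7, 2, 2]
λ(A) = 1

Enumerate directed cycles and compute their means (weight / length). Sample:
  cycle 0 → 0: weight = 4, length = 1, mean = 4/1 ≈ 4.000
  cycle 1 → 1: weight = 1, length = 1, mean = 1/1 ≈ 1.000
  cycle 2 → 2: weight = 2, length = 1, mean = 2/1 ≈ 2.000
  cycle 0 → 1 → 0: weight = 13, length = 2, mean = 13/2 ≈ 6.500
  cycle 0 → 2 → 0: weight = 10, length = 2, mean = 10/2 ≈ 5.000
  cycle 1 → 0 → 1: weight = 13, length = 2, mean = 13/2 ≈ 6.500
Minimum mean = 1.000, attained e.g. along the cycle 1 → 1 with weight 1 and length 1. So λ(A) = 1/1 = 1.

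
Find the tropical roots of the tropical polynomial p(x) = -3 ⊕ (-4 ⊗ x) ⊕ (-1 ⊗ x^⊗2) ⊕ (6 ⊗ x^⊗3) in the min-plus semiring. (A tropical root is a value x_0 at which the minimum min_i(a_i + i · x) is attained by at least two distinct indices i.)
Roots: {-7, -3, 1}

Each tropical root is a break point of the lower envelope of the lines y = a_i + i · x (there are 4 lines, with slopes 0, 1, ..., 3). Only the lines that attain the minimum somewhere contribute to roots; other lines are dominated. Here the surviving (envelope) indices are i = 3, i = 2, i = 1, i = 0.
Intersections between consecutive envelope lines give the roots: for adjacent envelope indices i < j the intersection is x = (a_i − a_j) / (j − i). Reading off the sorted break points: {-7, -3, 1}.
Verification: at each break x_0, at least two indices attain the minimum of min_i(a_i + i · x_0).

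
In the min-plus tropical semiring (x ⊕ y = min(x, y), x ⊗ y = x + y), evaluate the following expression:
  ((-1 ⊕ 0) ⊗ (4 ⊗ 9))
((-1 ⊕ 0) ⊗ (4 ⊗ 9)) = 12

Expand innermost to outermost. Recall ⊕ takes the minimum of its arguments and ⊗ takes their sum. Working out the expression ((-1 ⊕ 0) ⊗ (4 ⊗ 9)) gives 12.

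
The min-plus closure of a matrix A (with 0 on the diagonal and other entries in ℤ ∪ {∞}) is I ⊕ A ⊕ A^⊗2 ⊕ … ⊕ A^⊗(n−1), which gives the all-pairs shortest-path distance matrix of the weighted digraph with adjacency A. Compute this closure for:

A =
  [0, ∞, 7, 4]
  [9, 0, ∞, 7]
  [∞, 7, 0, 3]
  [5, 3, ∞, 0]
Closure =
  [0, 7, 7, 4]
  [9, 0, 16, 7]
  [8, 6, 0, 3]
  [5, 3, 12, 0]

This is the Floyd-Warshall all-pairs shortest-path computation. For each intermediate vertex k = 0, 1, …, 3, update dist[i][j] ← min(dist[i][j], dist[i][k] + dist[k][j]). The final matrix gives, for each (i, j), the minimum total weight of any directed path from i to j (possibly empty when i = j).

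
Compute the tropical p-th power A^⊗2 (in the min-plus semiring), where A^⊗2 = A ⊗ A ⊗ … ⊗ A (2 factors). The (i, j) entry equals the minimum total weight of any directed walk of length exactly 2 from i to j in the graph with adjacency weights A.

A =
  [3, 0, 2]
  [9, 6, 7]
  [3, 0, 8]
A^⊗2 =
  [5, 2, 5]
  [10, 7, 11]
  [6, 3, 5]

Each entry (A^⊗2)_ij equals the minimum over all length-2 walks i = v_0 → v_1 → … → v_2 = j of Σ_t A[v_t][v_{t+1}]. For example, for (i, j) = (0, 2) we minimise over 3 possible intermediate vertex sequences; the minimum is 5, attained along the walk 0 → 0 → 2.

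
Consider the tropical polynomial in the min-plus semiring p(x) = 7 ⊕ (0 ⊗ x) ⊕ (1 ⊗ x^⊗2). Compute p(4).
p(4) = 4

A tropical monomial a ⊗ x^⊗i evaluates to a + i · x. Evaluating each term at x = 4:
  Term 0 contributes 7 + 0 · 4 = 7
  Term 1 contributes 0 + 1 · 4 = 4
  Term 2 contributes 1 + 2 · 4 = 9
p(4) = ⊕ of these = min[7, 4, 9] = 4.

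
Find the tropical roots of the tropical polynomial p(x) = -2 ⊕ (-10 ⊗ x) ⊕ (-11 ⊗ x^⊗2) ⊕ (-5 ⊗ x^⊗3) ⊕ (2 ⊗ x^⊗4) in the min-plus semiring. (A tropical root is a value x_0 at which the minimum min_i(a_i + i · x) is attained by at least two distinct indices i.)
Roots: {-7, -6, 1, 8}

Each tropical root is a break point of the lower envelope of the lines y = a_i + i · x (there are 5 lines, with slopes 0, 1, ..., 4). Only the lines that attain the minimum somewhere contribute to roots; other lines are dominated. Here the surviving (envelope) indices are i = 4, i = 3, i = 2, i = 1, i = 0.
Intersections between consecutive envelope lines give the roots: for adjacent envelope indices i < j the intersection is x = (a_i − a_j) / (j − i). Reading off the sorted break points: {-7, -6, 1, 8}.
Verification: at each break x_0, at least two indices attain the minimum of min_i(a_i + i · x_0).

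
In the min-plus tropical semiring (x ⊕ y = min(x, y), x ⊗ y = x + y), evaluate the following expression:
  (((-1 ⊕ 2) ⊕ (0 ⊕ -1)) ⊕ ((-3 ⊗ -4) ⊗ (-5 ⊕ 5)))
(((-1 ⊕ 2) ⊕ (0 ⊕ -1)) ⊕ ((-3 ⊗ -4) ⊗ (-5 ⊕ 5))) = -12

Expand innermost to outermost. Recall ⊕ takes the minimum of its arguments and ⊗ takes their sum. Working out the expression (((-1 ⊕ 2) ⊕ (0 ⊕ -1)) ⊕ ((-3 ⊗ -4) ⊗ (-5 ⊕ 5))) gives -12.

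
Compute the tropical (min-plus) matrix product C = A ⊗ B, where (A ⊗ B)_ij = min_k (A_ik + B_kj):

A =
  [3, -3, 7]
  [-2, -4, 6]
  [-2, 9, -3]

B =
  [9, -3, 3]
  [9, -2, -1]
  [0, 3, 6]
A ⊗ B =
  [6, -5, -4]
  [5, -6, -5]
  [-3, -5, 1]

Apply the min-plus product entry-by-entry:
  C[0][0] = min over k of (A[0][0] + B[0][0] = 3 + 9 = 12, A[0][1] + B[1][0] = -3 + 9 = 6, A[0][2] + B[2][0] = 7 + 0 = 7) = 6 (attained at k = 1)
  C[0][1] = min over k of (A[0][0] + B[0][1] = 3 + -3 = 0, A[0][1] + B[1][1] = -3 + -2 = -5, A[0][2] + B[2][1] = 7 + 3 = 10) = -5 (attained at k = 1)
  C[0][2] = min over k of (A[0][0] + B[0][2] = 3 + 3 = 6, A[0][1] + B[1][2] = -3 + -1 = -4, A[0][2] + B[2][2] = 7 + 6 = 13) = -4 (attained at k = 1)
  C[1][0] = min over k of (A[1][0] + B[0][0] = -2 + 9 = 7, A[1][1] + B[1][0] = -4 + 9 = 5, A[1][2] + B[2][0] = 6 + 0 = 6) = 5 (attained at k = 1)
  C[1][1] = min over k of (A[1][0] + B[0][1] = -2 + -3 = -5, A[1][1] + B[1][1] = -4 + -2 = -6, A[1][2] + B[2][1] = 6 + 3 = 9) = -6 (attained at k = 1)
  C[1][2] = min over k of (A[1][0] + B[0][2] = -2 + 3 = 1, A[1][1] + B[1][2] = -4 + -1 = -5, A[1][2] + B[2][2] = 6 + 6 = 12) = -5 (attained at k = 1)
  C[2][0] = min over k of (A[2][0] + B[0][0] = -2 + 9 = 7, A[2][1] + B[1][0] = 9 + 9 = 18, A[2][2] + B[2][0] = -3 + 0 = -3) = -3 (attained at k = 2)
  C[2][1] = min over k of (A[2][0] + B[0][1] = -2 + -3 = -5, A[2][1] + B[1][1] = 9 + -2 = 7, A[2][2] + B[2][1] = -3 + 3 = 0) = -5 (attained at k = 0)
  C[2][2] = min over k of (A[2][0] + B[0][2] = -2 + 3 = 1, A[2][1] + B[1][2] = 9 + -1 = 8, A[2][2] + B[2][2] = -3 + 6 = 3) = 1 (attained at k = 0)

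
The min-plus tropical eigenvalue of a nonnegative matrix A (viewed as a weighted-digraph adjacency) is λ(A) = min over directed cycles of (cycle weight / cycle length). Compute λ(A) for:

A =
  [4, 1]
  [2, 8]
λ(A) = 3/2

Enumerate directed cycles and compute their means (weight / length). Sample:
  cycle 0 → 0: weight = 4, length = 1, mean = 4/1 ≈ 4.000
  cycle 1 → 1: weight = 8, length = 1, mean = 8/1 ≈ 8.000
  cycle 0 → 1 → 0: weight = 3, length = 2, mean = 3/2 ≈ 1.500
  cycle 1 → 0 → 1: weight = 3, length = 2, mean = 3/2 ≈ 1.500
Minimum mean = 1.500, attained e.g. along the cycle 0 → 1 → 0 with weight 3 and length 2. So λ(A) = 3/2 = 3/2.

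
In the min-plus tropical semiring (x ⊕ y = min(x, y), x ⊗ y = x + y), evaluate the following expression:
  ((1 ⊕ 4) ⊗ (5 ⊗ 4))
((1 ⊕ 4) ⊗ (5 ⊗ 4)) = 10

Expand innermost to outermost. Recall ⊕ takes the minimum of its arguments and ⊗ takes their sum. Working out the expression ((1 ⊕ 4) ⊗ (5 ⊗ 4)) gives 10.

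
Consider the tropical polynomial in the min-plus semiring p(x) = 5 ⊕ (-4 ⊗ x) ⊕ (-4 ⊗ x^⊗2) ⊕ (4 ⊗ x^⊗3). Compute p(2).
p(2) = -2

A tropical monomial a ⊗ x^⊗i evaluates to a + i · x. Evaluating each term at x = 2:
  Term 0 contributes 5 + 0 · 2 = 5
  Term 1 contributes -4 + 1 · 2 = -2
  Term 2 contributes -4 + 2 · 2 = 0
  Term 3 contributes 4 + 3 · 2 = 10
p(2) = ⊕ of these = min[5, -2, 0, 10] = -2.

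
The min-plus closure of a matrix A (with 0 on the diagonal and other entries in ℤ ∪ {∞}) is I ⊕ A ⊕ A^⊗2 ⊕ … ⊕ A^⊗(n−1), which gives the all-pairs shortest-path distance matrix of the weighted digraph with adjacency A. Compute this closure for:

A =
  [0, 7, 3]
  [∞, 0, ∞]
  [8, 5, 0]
Closure =
  [0, 7, 3]
  [∞, 0, ∞]
  [8, 5, 0]

This is the Floyd-Warshall all-pairs shortest-path computation. For each intermediate vertex k = 0, 1, …, 2, update dist[i][j] ← min(dist[i][j], dist[i][k] + dist[k][j]). The final matrix gives, for each (i, j), the minimum total weight of any directed path from i to j (possibly empty when i = j).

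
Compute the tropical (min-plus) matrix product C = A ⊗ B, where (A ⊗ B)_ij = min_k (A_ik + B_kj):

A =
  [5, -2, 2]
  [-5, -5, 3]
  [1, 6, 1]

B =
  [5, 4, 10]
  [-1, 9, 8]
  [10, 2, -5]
A ⊗ B =
  [-3, 4, -3]
  [-6, -1, -2]
  [5, 3, -4]

Apply the min-plus product entry-by-entry:
  C[0][0] = min over k of (A[0][0] + B[0][0] = 5 + 5 = 10, A[0][1] + B[1][0] = -2 + -1 = -3, A[0][2] + B[2][0] = 2 + 10 = 12) = -3 (attained at k = 1)
  C[0][1] = min over k of (A[0][0] + B[0][1] = 5 + 4 = 9, A[0][1] + B[1][1] = -2 + 9 = 7, A[0][2] + B[2][1] = 2 + 2 = 4) = 4 (attained at k = 2)
  C[0][2] = min over k of (A[0][0] + B[0][2] = 5 + 10 = 15, A[0][1] + B[1][2] = -2 + 8 = 6, A[0][2] + B[2][2] = 2 + -5 = -3) = -3 (attained at k = 2)
  C[1][0] = min over k of (A[1][0] + B[0][0] = -5 + 5 = 0, A[1][1] + B[1][0] = -5 + -1 = -6, A[1][2] + B[2][0] = 3 + 10 = 13) = -6 (attained at k = 1)
  C[1][1] = min over k of (A[1][0] + B[0][1] = -5 + 4 = -1, A[1][1] + B[1][1] = -5 + 9 = 4, A[1][2] + B[2][1] = 3 + 2 = 5) = -1 (attained at k = 0)
  C[1][2] = min over k of (A[1][0] + B[0][2] = -5 + 10 = 5, A[1][1] + B[1][2] = -5 + 8 = 3, A[1][2] + B[2][2] = 3 + -5 = -2) = -2 (attained at k = 2)
  C[2][0] = min over k of (A[2][0] + B[0][0] = 1 + 5 = 6, A[2][1] + B[1][0] = 6 + -1 = 5, A[2][2] + B[2][0] = 1 + 10 = 11) = 5 (attained at k = 1)
  C[2][1] = min over k of (A[2][0] + B[0][1] = 1 + 4 = 5, A[2][1] + B[1][1] = 6 + 9 = 15, A[2][2] + B[2][1] = 1 + 2 = 3) = 3 (attained at k = 2)
  C[2][2] = min over k of (A[2][0] + B[0][2] = 1 + 10 = 11, A[2][1] + B[1][2] = 6 + 8 = 14, A[2][2] + B[2][2] = 1 + -5 = -4) = -4 (attained at k = 2)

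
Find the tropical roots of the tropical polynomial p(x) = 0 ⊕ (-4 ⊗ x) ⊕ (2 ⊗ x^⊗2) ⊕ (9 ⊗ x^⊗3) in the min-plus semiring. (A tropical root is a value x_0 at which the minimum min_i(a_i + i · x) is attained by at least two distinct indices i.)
Roots: {-7, -6, 4}

Each tropical root is a break point of the lower envelope of the lines y = a_i + i · x (there are 4 lines, with slopes 0, 1, ..., 3). Only the lines that attain the minimum somewhere contribute to roots; other lines are dominated. Here the surviving (envelope) indices are i = 3, i = 2, i = 1, i = 0.
Intersections between consecutive envelope lines give the roots: for adjacent envelope indices i < j the intersection is x = (a_i − a_j) / (j − i). Reading off the sorted break points: {-7, -6, 4}.
Verification: at each break x_0, at least two indices attain the minimum of min_i(a_i + i · x_0).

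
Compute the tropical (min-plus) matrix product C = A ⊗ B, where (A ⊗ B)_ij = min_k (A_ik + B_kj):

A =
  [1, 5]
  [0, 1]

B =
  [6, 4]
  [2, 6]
A ⊗ B =
  [7, 5]
  [3, 4]

Apply the min-plus product entry-by-entry:
  C[0][0] = min over k of (A[0][0] + B[0][0] = 1 + 6 = 7, A[0][1] + B[1][0] = 5 + 2 = 7) = 7 (attained at k = 0)
  C[0][1] = min over k of (A[0][0] + B[0][1] = 1 + 4 = 5, A[0][1] + B[1][1] = 5 + 6 = 11) = 5 (attained at k = 0)
  C[1][0] = min over k of (A[1][0] + B[0][0] = 0 + 6 = 6, A[1][1] + B[1][0] = 1 + 2 = 3) = 3 (attained at k = 1)
  C[1][1] = min over k of (A[1][0] + B[0][1] = 0 + 4 = 4, A[1][1] + B[1][1] = 1 + 6 = 7) = 4 (attained at k = 0)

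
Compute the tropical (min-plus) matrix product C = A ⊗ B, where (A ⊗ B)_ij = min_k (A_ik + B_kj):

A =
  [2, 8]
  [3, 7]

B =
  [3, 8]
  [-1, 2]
A ⊗ B =
  [5, 10]
  [6, 9]

Apply the min-plus product entry-by-entry:
  C[0][0] = min over k of (A[0][0] + B[0][0] = 2 + 3 = 5, A[0][1] + B[1][0] = 8 + -1 = 7) = 5 (attained at k = 0)
  C[0][1] = min over k of (A[0][0] + B[0][1] = 2 + 8 = 10, A[0][1] + B[1][1] = 8 + 2 = 10) = 10 (attained at k = 0)
  C[1][0] = min over k of (A[1][0] + B[0][0] = 3 + 3 = 6, A[1][1] + B[1][0] = 7 + -1 = 6) = 6 (attained at k = 0)
  C[1][1] = min over k of (A[1][0] + B[0][1] = 3 + 8 = 11, A[1][1] + B[1][1] = 7 + 2 = 9) = 9 (attained at k = 1)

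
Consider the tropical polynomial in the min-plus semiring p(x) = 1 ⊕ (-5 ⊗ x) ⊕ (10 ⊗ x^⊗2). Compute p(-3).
p(-3) = -8

A tropical monomial a ⊗ x^⊗i evaluates to a + i · x. Evaluating each term at x = -3:
  Term 0 contributes 1 + 0 · -3 = 1
  Term 1 contributes -5 + 1 · -3 = -8
  Term 2 contributes 10 + 2 · -3 = 4
p(-3) = ⊕ of these = min[1, -8, 4] = -8.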